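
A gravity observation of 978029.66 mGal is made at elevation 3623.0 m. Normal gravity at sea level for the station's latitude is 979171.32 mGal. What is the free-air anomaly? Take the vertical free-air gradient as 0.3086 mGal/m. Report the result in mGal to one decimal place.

-23.6

Free-air correction = 0.3086 × 3623.0 = 1118.06 mGal
Free-air anomaly = 978029.66 − 979171.32 + (1118.06) = -23.60 mGal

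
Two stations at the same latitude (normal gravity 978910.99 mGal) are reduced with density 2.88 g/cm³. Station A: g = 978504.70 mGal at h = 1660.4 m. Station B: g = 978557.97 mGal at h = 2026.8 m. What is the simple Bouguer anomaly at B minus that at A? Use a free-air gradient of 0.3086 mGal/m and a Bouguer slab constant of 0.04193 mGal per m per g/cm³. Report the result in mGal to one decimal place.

Δg_SB(A) = 978504.70 − 978910.99 + 0.3086×1660.4 − 0.04193×2.88×1660.4 = -94.40 mGal
Δg_SB(B) = 978557.97 − 978910.99 + 0.3086×2026.8 − 0.04193×2.88×2026.8 = 27.70 mGal
Difference = 27.70 − (-94.40) = 122.10 mGal

122.1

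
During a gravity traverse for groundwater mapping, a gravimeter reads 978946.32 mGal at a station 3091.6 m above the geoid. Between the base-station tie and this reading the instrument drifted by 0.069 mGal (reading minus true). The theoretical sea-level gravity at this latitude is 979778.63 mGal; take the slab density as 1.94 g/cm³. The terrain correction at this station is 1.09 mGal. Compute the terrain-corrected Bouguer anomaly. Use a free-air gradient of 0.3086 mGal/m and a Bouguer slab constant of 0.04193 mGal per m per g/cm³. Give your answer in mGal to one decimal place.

-128.7

Drift-corrected reading = 978946.32 − (0.069) = 978946.251 mGal
Free-air correction = 0.3086 × 3091.6 = 954.07 mGal
Free-air anomaly = 978946.251 − 979778.63 + (954.07) = 121.691 mGal
Bouguer slab correction = 0.04193 × 1.94 × 3091.6 = 251.48 mGal
Simple Bouguer anomaly = 121.691 − (251.48) = -129.789 mGal
Complete Bouguer anomaly = -129.789 + 1.09 = -128.699 mGal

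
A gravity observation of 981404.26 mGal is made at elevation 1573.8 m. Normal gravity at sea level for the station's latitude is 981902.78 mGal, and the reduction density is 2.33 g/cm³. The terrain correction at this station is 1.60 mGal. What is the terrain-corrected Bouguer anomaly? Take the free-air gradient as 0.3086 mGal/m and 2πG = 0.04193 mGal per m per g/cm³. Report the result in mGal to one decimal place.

Free-air correction = 0.3086 × 1573.8 = 485.67 mGal
Free-air anomaly = 981404.26 − 981902.78 + (485.67) = -12.85 mGal
Bouguer slab correction = 0.04193 × 2.33 × 1573.8 = 153.76 mGal
Simple Bouguer anomaly = -12.85 − (153.76) = -166.61 mGal
Complete Bouguer anomaly = -166.61 + 1.60 = -165.01 mGal

-165.0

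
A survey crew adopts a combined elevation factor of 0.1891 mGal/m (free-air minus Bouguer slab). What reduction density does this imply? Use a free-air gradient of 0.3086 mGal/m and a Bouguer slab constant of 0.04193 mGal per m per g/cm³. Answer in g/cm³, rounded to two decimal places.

2.85

0.1891 = 0.3086 − 0.04193 × ρ
ρ = (0.3086 − 0.1891) / 0.04193 = 2.85 g/cm³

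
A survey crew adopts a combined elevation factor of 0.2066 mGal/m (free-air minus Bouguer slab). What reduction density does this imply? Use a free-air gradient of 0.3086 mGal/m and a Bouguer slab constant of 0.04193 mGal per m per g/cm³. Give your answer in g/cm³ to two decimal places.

2.43

0.2066 = 0.3086 − 0.04193 × ρ
ρ = (0.3086 − 0.2066) / 0.04193 = 2.43 g/cm³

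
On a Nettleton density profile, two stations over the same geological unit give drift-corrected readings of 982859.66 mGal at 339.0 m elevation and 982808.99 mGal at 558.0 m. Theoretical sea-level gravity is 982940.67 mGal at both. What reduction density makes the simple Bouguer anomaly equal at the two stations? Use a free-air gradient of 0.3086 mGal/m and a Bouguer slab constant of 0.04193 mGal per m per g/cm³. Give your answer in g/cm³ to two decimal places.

1.84

Δg_obs = 982808.99 − 982859.66 = -50.67 mGal over Δh = 558.0 − 339.0 = 219.0 m
Equal Bouguer anomalies ⇒ Δg_obs + (0.3086 − 0.04193ρ)·Δh = 0
0.3086 − 0.04193ρ = −Δg_obs/Δh = 0.23137
ρ = (0.3086 − 0.23137) / 0.04193 = 1.84 g/cm³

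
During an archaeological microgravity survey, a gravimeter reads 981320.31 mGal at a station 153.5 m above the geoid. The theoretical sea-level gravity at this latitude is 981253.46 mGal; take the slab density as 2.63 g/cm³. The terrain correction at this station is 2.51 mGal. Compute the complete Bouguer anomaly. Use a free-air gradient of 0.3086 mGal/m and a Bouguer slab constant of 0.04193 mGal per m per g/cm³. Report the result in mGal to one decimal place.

99.8

Free-air correction = 0.3086 × 153.5 = 47.37 mGal
Free-air anomaly = 981320.31 − 981253.46 + (47.37) = 114.22 mGal
Bouguer slab correction = 0.04193 × 2.63 × 153.5 = 16.93 mGal
Simple Bouguer anomaly = 114.22 − (16.93) = 97.29 mGal
Complete Bouguer anomaly = 97.29 + 2.51 = 99.80 mGal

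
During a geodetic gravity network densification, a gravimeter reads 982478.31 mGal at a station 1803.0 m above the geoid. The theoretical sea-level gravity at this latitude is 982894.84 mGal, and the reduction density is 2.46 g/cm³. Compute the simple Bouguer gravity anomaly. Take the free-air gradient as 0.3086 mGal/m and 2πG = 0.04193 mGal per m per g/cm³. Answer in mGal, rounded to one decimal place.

Free-air correction = 0.3086 × 1803.0 = 556.41 mGal
Free-air anomaly = 982478.31 − 982894.84 + (556.41) = 139.88 mGal
Bouguer slab correction = 0.04193 × 2.46 × 1803.0 = 185.98 mGal
Simple Bouguer anomaly = 139.88 − (185.98) = -46.10 mGal

-46.1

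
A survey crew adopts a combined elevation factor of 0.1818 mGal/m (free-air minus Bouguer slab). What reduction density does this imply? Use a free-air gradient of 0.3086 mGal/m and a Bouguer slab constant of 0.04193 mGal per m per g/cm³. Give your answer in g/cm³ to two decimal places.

0.1818 = 0.3086 − 0.04193 × ρ
ρ = (0.3086 − 0.1818) / 0.04193 = 3.02 g/cm³

3.02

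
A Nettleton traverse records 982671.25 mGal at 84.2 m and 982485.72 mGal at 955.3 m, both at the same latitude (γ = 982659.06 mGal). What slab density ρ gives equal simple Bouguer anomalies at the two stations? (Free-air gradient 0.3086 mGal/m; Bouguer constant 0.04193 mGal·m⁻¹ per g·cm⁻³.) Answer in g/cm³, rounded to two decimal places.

Δg_obs = 982485.72 − 982671.25 = -185.53 mGal over Δh = 955.3 − 84.2 = 871.1 m
Equal Bouguer anomalies ⇒ Δg_obs + (0.3086 − 0.04193ρ)·Δh = 0
0.3086 − 0.04193ρ = −Δg_obs/Δh = 0.21298
ρ = (0.3086 − 0.21298) / 0.04193 = 2.28 g/cm³

2.28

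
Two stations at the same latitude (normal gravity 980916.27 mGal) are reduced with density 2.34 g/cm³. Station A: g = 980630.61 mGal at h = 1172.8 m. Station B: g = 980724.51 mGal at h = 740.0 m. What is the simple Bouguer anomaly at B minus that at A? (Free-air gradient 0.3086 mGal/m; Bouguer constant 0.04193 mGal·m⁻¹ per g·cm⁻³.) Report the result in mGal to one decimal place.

Δg_SB(A) = 980630.61 − 980916.27 + 0.3086×1172.8 − 0.04193×2.34×1172.8 = -38.80 mGal
Δg_SB(B) = 980724.51 − 980916.27 + 0.3086×740.0 − 0.04193×2.34×740.0 = -36.00 mGal
Difference = -36.00 − (-38.80) = 2.80 mGal

2.8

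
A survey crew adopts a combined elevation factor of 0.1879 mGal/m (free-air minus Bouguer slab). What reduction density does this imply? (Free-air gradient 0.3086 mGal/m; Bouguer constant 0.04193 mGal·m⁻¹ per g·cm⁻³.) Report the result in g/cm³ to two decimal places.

0.1879 = 0.3086 − 0.04193 × ρ
ρ = (0.3086 − 0.1879) / 0.04193 = 2.88 g/cm³

2.88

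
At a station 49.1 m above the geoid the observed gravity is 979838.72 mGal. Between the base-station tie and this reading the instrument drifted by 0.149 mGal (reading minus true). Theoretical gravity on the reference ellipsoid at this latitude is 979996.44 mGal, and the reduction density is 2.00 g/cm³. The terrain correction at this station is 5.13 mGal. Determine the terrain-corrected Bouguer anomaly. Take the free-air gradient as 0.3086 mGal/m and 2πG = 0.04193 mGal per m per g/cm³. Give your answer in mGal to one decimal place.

-141.7

Drift-corrected reading = 979838.72 − (0.149) = 979838.571 mGal
Free-air correction = 0.3086 × 49.1 = 15.15 mGal
Free-air anomaly = 979838.571 − 979996.44 + (15.15) = -142.719 mGal
Bouguer slab correction = 0.04193 × 2.00 × 49.1 = 4.12 mGal
Simple Bouguer anomaly = -142.719 − (4.12) = -146.839 mGal
Complete Bouguer anomaly = -146.839 + 5.13 = -141.709 mGal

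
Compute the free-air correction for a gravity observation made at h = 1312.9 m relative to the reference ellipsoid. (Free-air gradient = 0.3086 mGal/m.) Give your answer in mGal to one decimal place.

405.2

Free-air correction = 0.3086 × 1312.9 = 405.2 mGal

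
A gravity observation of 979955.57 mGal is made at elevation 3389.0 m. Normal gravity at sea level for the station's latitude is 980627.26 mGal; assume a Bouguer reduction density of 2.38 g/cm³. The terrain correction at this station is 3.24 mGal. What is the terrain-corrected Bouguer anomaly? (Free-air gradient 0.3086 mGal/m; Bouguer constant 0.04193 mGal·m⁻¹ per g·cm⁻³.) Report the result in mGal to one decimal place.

Free-air correction = 0.3086 × 3389.0 = 1045.85 mGal
Free-air anomaly = 979955.57 − 980627.26 + (1045.85) = 374.16 mGal
Bouguer slab correction = 0.04193 × 2.38 × 3389.0 = 338.20 mGal
Simple Bouguer anomaly = 374.16 − (338.20) = 35.96 mGal
Complete Bouguer anomaly = 35.96 + 3.24 = 39.20 mGal

39.2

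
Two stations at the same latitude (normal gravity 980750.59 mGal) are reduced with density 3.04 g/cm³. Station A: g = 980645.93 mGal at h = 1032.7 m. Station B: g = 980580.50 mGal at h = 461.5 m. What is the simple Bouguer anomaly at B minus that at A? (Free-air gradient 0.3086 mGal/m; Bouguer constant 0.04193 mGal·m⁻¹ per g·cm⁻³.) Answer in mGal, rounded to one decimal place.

-168.9

Δg_SB(A) = 980645.93 − 980750.59 + 0.3086×1032.7 − 0.04193×3.04×1032.7 = 82.40 mGal
Δg_SB(B) = 980580.50 − 980750.59 + 0.3086×461.5 − 0.04193×3.04×461.5 = -86.50 mGal
Difference = -86.50 − (82.40) = -168.90 mGal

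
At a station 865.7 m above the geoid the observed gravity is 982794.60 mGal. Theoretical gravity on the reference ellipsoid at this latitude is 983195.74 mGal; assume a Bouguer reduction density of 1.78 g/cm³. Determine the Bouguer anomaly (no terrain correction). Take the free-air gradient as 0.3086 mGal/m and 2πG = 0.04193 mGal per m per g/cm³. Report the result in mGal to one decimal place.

Free-air correction = 0.3086 × 865.7 = 267.16 mGal
Free-air anomaly = 982794.60 − 983195.74 + (267.16) = -133.98 mGal
Bouguer slab correction = 0.04193 × 1.78 × 865.7 = 64.61 mGal
Simple Bouguer anomaly = -133.98 − (64.61) = -198.59 mGal

-198.6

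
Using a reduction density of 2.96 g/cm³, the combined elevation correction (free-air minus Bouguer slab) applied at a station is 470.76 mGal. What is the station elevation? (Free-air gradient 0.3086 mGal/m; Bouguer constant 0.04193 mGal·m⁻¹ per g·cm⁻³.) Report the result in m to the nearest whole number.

Combined gradient = 0.3086 − 0.04193 × 2.96 = 0.1844872 mGal/m
h = 470.76 / 0.1844872 = 2551.72 m

2552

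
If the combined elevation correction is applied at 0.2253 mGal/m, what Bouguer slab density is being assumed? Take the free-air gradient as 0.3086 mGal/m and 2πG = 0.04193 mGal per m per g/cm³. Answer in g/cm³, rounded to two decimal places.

1.99

0.2253 = 0.3086 − 0.04193 × ρ
ρ = (0.3086 − 0.2253) / 0.04193 = 1.99 g/cm³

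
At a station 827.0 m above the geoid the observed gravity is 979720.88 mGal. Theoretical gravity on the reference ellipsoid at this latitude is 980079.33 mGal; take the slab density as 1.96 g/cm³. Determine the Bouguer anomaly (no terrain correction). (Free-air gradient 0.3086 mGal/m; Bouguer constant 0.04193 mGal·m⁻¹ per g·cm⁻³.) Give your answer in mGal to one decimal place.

Free-air correction = 0.3086 × 827.0 = 255.21 mGal
Free-air anomaly = 979720.88 − 980079.33 + (255.21) = -103.24 mGal
Bouguer slab correction = 0.04193 × 1.96 × 827.0 = 67.97 mGal
Simple Bouguer anomaly = -103.24 − (67.97) = -171.21 mGal

-171.2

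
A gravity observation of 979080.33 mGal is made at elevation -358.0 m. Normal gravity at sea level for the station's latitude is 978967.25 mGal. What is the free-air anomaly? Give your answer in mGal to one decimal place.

2.6

Free-air correction = 0.3086 × -358.0 = -110.48 mGal
Free-air anomaly = 979080.33 − 978967.25 + (-110.48) = 2.60 mGal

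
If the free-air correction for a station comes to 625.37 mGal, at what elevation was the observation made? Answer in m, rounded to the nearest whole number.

2026

h = 625.37 / 0.3086 = 2026.47 m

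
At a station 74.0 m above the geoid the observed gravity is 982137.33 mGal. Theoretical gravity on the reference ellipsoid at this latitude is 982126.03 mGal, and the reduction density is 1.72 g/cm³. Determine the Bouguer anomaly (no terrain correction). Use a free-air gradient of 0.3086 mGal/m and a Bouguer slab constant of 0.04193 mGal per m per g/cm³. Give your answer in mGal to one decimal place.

Free-air correction = 0.3086 × 74.0 = 22.84 mGal
Free-air anomaly = 982137.33 − 982126.03 + (22.84) = 34.14 mGal
Bouguer slab correction = 0.04193 × 1.72 × 74.0 = 5.34 mGal
Simple Bouguer anomaly = 34.14 − (5.34) = 28.80 mGal

28.8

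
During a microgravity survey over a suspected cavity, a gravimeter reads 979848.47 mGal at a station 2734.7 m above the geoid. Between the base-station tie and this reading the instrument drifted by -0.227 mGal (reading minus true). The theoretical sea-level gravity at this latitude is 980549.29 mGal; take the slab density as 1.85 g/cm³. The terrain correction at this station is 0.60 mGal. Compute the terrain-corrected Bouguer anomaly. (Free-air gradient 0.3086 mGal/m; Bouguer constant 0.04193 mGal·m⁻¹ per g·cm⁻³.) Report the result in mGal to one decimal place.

-68.2

Drift-corrected reading = 979848.47 − (-0.227) = 979848.697 mGal
Free-air correction = 0.3086 × 2734.7 = 843.93 mGal
Free-air anomaly = 979848.697 − 980549.29 + (843.93) = 143.337 mGal
Bouguer slab correction = 0.04193 × 1.85 × 2734.7 = 212.13 mGal
Simple Bouguer anomaly = 143.337 − (212.13) = -68.793 mGal
Complete Bouguer anomaly = -68.793 + 0.60 = -68.193 mGal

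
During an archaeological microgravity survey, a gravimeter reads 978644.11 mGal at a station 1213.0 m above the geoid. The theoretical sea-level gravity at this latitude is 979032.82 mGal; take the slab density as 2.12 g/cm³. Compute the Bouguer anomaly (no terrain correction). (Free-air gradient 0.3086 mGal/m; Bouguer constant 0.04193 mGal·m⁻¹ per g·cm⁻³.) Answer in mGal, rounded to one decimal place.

-122.2

Free-air correction = 0.3086 × 1213.0 = 374.33 mGal
Free-air anomaly = 978644.11 − 979032.82 + (374.33) = -14.38 mGal
Bouguer slab correction = 0.04193 × 2.12 × 1213.0 = 107.83 mGal
Simple Bouguer anomaly = -14.38 − (107.83) = -122.21 mGal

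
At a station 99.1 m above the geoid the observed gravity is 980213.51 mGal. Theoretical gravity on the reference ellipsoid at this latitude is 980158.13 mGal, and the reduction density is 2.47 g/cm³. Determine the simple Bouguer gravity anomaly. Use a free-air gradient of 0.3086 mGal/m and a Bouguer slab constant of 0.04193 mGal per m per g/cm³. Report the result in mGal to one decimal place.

75.7

Free-air correction = 0.3086 × 99.1 = 30.58 mGal
Free-air anomaly = 980213.51 − 980158.13 + (30.58) = 85.96 mGal
Bouguer slab correction = 0.04193 × 2.47 × 99.1 = 10.26 mGal
Simple Bouguer anomaly = 85.96 − (10.26) = 75.70 mGal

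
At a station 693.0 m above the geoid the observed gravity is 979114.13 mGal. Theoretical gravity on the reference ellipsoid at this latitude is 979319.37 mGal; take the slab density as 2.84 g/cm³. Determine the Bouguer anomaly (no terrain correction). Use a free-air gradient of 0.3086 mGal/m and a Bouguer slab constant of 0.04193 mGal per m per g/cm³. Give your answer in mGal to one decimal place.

Free-air correction = 0.3086 × 693.0 = 213.86 mGal
Free-air anomaly = 979114.13 − 979319.37 + (213.86) = 8.62 mGal
Bouguer slab correction = 0.04193 × 2.84 × 693.0 = 82.52 mGal
Simple Bouguer anomaly = 8.62 − (82.52) = -73.90 mGal

-73.9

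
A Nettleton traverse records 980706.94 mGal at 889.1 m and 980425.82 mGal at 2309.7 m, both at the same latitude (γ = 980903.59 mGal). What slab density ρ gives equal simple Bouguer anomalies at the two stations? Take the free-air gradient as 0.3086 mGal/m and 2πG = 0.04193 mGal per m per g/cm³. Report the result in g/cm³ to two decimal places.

Δg_obs = 980425.82 − 980706.94 = -281.12 mGal over Δh = 2309.7 − 889.1 = 1420.6 m
Equal Bouguer anomalies ⇒ Δg_obs + (0.3086 − 0.04193ρ)·Δh = 0
0.3086 − 0.04193ρ = −Δg_obs/Δh = 0.19789
ρ = (0.3086 − 0.19789) / 0.04193 = 2.64 g/cm³

2.64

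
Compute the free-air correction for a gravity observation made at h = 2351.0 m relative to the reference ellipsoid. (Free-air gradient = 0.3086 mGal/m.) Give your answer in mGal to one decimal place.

725.5

Free-air correction = 0.3086 × 2351.0 = 725.5 mGal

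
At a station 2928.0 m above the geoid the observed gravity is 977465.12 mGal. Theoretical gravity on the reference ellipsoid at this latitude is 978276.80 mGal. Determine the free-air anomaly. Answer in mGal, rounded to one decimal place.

91.9

Free-air correction = 0.3086 × 2928.0 = 903.58 mGal
Free-air anomaly = 977465.12 − 978276.80 + (903.58) = 91.90 mGal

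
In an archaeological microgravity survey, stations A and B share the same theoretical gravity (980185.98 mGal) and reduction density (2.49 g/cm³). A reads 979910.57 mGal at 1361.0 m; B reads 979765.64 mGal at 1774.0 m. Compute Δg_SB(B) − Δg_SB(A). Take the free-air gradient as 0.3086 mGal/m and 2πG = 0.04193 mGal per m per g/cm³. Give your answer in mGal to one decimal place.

-60.6

Δg_SB(A) = 979910.57 − 980185.98 + 0.3086×1361.0 − 0.04193×2.49×1361.0 = 2.50 mGal
Δg_SB(B) = 979765.64 − 980185.98 + 0.3086×1774.0 − 0.04193×2.49×1774.0 = -58.10 mGal
Difference = -58.10 − (2.50) = -60.60 mGal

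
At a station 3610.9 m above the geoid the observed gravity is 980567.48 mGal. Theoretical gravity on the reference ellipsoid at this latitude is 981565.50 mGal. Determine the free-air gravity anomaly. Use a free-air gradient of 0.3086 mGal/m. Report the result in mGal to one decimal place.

Free-air correction = 0.3086 × 3610.9 = 1114.32 mGal
Free-air anomaly = 980567.48 − 981565.50 + (1114.32) = 116.30 mGal

116.3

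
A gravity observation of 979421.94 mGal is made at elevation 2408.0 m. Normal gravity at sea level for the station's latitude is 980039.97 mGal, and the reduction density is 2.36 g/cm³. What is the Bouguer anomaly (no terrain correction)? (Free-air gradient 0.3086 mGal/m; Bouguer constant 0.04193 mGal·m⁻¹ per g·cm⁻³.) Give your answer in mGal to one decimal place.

-113.2

Free-air correction = 0.3086 × 2408.0 = 743.11 mGal
Free-air anomaly = 979421.94 − 980039.97 + (743.11) = 125.08 mGal
Bouguer slab correction = 0.04193 × 2.36 × 2408.0 = 238.28 mGal
Simple Bouguer anomaly = 125.08 − (238.28) = -113.20 mGal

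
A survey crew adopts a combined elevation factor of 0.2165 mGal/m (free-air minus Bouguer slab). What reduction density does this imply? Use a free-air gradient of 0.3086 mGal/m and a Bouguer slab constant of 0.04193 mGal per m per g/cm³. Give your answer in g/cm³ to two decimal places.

0.2165 = 0.3086 − 0.04193 × ρ
ρ = (0.3086 − 0.2165) / 0.04193 = 2.20 g/cm³

2.20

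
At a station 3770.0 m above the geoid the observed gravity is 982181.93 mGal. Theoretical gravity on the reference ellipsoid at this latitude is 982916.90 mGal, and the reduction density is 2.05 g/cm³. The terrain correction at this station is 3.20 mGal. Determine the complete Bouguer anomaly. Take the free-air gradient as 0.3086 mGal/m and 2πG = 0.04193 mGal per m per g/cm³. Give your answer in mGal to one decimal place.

Free-air correction = 0.3086 × 3770.0 = 1163.42 mGal
Free-air anomaly = 982181.93 − 982916.90 + (1163.42) = 428.45 mGal
Bouguer slab correction = 0.04193 × 2.05 × 3770.0 = 324.06 mGal
Simple Bouguer anomaly = 428.45 − (324.06) = 104.39 mGal
Complete Bouguer anomaly = 104.39 + 3.20 = 107.59 mGal

107.6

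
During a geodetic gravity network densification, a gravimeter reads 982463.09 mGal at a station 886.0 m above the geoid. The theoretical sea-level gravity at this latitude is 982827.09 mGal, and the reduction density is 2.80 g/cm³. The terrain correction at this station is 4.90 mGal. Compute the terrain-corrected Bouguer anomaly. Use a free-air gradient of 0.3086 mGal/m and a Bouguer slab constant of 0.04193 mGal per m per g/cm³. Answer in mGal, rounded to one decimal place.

-189.7

Free-air correction = 0.3086 × 886.0 = 273.42 mGal
Free-air anomaly = 982463.09 − 982827.09 + (273.42) = -90.58 mGal
Bouguer slab correction = 0.04193 × 2.80 × 886.0 = 104.02 mGal
Simple Bouguer anomaly = -90.58 − (104.02) = -194.60 mGal
Complete Bouguer anomaly = -194.60 + 4.90 = -189.70 mGal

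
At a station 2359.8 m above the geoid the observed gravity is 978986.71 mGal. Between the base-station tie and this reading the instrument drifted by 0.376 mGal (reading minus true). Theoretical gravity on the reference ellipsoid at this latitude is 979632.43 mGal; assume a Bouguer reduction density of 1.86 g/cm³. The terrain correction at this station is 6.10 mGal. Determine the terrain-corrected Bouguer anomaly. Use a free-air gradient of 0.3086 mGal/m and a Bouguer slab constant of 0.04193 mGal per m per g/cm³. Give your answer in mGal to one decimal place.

-95.8

Drift-corrected reading = 978986.71 − (0.376) = 978986.334 mGal
Free-air correction = 0.3086 × 2359.8 = 728.23 mGal
Free-air anomaly = 978986.334 − 979632.43 + (728.23) = 82.134 mGal
Bouguer slab correction = 0.04193 × 1.86 × 2359.8 = 184.04 mGal
Simple Bouguer anomaly = 82.134 − (184.04) = -101.906 mGal
Complete Bouguer anomaly = -101.906 + 6.10 = -95.806 mGal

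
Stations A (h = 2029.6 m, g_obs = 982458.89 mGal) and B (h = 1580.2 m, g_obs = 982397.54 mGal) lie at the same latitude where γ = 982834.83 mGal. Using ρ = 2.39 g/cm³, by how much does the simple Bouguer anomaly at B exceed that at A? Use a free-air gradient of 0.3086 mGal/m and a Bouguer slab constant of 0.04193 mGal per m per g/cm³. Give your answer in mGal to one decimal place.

-155.0

Δg_SB(A) = 982458.89 − 982834.83 + 0.3086×2029.6 − 0.04193×2.39×2029.6 = 47.00 mGal
Δg_SB(B) = 982397.54 − 982834.83 + 0.3086×1580.2 − 0.04193×2.39×1580.2 = -108.00 mGal
Difference = -108.00 − (47.00) = -155.00 mGal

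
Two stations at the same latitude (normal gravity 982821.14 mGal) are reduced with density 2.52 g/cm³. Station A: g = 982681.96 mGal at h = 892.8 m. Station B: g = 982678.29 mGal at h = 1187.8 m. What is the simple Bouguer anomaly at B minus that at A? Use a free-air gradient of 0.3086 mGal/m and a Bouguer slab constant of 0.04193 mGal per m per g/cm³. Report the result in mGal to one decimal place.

Δg_SB(A) = 982681.96 − 982821.14 + 0.3086×892.8 − 0.04193×2.52×892.8 = 42.00 mGal
Δg_SB(B) = 982678.29 − 982821.14 + 0.3086×1187.8 − 0.04193×2.52×1187.8 = 98.20 mGal
Difference = 98.20 − (42.00) = 56.20 mGal

56.2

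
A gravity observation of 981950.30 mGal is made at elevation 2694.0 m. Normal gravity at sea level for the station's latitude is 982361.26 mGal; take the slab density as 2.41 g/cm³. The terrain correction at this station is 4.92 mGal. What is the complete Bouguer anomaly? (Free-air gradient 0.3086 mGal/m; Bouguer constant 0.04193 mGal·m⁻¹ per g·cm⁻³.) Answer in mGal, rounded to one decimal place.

Free-air correction = 0.3086 × 2694.0 = 831.37 mGal
Free-air anomaly = 981950.30 − 982361.26 + (831.37) = 420.41 mGal
Bouguer slab correction = 0.04193 × 2.41 × 2694.0 = 272.23 mGal
Simple Bouguer anomaly = 420.41 − (272.23) = 148.18 mGal
Complete Bouguer anomaly = 148.18 + 4.92 = 153.10 mGal

153.1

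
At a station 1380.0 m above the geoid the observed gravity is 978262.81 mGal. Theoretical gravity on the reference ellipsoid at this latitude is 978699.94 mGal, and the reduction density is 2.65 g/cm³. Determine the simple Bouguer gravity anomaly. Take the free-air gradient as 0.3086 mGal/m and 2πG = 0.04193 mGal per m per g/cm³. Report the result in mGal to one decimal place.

Free-air correction = 0.3086 × 1380.0 = 425.87 mGal
Free-air anomaly = 978262.81 − 978699.94 + (425.87) = -11.26 mGal
Bouguer slab correction = 0.04193 × 2.65 × 1380.0 = 153.34 mGal
Simple Bouguer anomaly = -11.26 − (153.34) = -164.60 mGal

-164.6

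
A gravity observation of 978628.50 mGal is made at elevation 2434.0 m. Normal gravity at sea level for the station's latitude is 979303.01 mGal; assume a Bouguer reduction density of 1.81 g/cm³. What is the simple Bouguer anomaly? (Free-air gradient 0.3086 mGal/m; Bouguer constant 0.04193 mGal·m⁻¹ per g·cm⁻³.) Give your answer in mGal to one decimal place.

-108.1

Free-air correction = 0.3086 × 2434.0 = 751.13 mGal
Free-air anomaly = 978628.50 − 979303.01 + (751.13) = 76.62 mGal
Bouguer slab correction = 0.04193 × 1.81 × 2434.0 = 184.72 mGal
Simple Bouguer anomaly = 76.62 − (184.72) = -108.10 mGal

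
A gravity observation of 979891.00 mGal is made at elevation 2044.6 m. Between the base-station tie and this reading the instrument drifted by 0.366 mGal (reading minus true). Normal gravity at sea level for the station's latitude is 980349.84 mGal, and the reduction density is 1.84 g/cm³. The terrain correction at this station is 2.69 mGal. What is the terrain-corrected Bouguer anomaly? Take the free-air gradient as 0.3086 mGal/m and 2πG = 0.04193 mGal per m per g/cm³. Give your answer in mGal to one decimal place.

Drift-corrected reading = 979891.00 − (0.366) = 979890.634 mGal
Free-air correction = 0.3086 × 2044.6 = 630.96 mGal
Free-air anomaly = 979890.634 − 980349.84 + (630.96) = 171.754 mGal
Bouguer slab correction = 0.04193 × 1.84 × 2044.6 = 157.74 mGal
Simple Bouguer anomaly = 171.754 − (157.74) = 14.014 mGal
Complete Bouguer anomaly = 14.014 + 2.69 = 16.704 mGal

16.7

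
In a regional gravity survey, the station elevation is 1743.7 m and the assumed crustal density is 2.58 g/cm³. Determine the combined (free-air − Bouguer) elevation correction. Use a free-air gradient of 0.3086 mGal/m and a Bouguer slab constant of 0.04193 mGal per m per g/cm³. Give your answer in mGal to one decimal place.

Combined gradient = 0.3086 − 0.04193 × 2.58 = 0.2004206 mGal/m
Combined elevation correction = 0.2004206 × 1743.7 = 349.5 mGal

349.5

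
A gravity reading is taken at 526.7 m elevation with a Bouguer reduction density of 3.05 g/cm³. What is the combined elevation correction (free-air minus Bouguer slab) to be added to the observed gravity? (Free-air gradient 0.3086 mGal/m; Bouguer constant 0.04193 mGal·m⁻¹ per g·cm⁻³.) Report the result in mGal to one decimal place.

Combined gradient = 0.3086 − 0.04193 × 3.05 = 0.1807135 mGal/m
Combined elevation correction = 0.1807135 × 526.7 = 95.2 mGal

95.2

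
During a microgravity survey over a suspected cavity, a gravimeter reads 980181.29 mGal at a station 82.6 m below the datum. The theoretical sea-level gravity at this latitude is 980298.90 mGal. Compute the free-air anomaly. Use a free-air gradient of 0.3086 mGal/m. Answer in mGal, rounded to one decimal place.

Free-air correction = 0.3086 × -82.6 = -25.49 mGal
Free-air anomaly = 980181.29 − 980298.90 + (-25.49) = -143.10 mGal

-143.1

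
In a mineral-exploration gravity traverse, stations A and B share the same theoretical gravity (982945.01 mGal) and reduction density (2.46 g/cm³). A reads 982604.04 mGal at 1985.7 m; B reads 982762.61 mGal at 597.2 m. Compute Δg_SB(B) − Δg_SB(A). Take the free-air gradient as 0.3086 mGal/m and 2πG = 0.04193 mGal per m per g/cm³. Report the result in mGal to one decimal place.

Δg_SB(A) = 982604.04 − 982945.01 + 0.3086×1985.7 − 0.04193×2.46×1985.7 = 67.00 mGal
Δg_SB(B) = 982762.61 − 982945.01 + 0.3086×597.2 − 0.04193×2.46×597.2 = -59.70 mGal
Difference = -59.70 − (67.00) = -126.70 mGal

-126.7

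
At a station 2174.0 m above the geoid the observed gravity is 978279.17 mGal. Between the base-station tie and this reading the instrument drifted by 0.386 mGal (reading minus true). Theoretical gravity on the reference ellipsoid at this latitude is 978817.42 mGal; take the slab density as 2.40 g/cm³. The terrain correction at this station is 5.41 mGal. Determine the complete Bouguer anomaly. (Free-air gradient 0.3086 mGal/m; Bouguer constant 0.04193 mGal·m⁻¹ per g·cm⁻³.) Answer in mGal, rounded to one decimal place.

-81.1

Drift-corrected reading = 978279.17 − (0.386) = 978278.784 mGal
Free-air correction = 0.3086 × 2174.0 = 670.90 mGal
Free-air anomaly = 978278.784 − 978817.42 + (670.90) = 132.264 mGal
Bouguer slab correction = 0.04193 × 2.40 × 2174.0 = 218.77 mGal
Simple Bouguer anomaly = 132.264 − (218.77) = -86.506 mGal
Complete Bouguer anomaly = -86.506 + 5.41 = -81.096 mGal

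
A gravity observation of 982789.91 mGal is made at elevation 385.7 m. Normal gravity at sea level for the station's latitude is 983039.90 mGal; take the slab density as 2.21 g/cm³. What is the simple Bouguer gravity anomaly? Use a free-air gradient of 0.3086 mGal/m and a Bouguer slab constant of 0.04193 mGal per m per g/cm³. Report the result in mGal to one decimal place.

-166.7

Free-air correction = 0.3086 × 385.7 = 119.03 mGal
Free-air anomaly = 982789.91 − 983039.90 + (119.03) = -130.96 mGal
Bouguer slab correction = 0.04193 × 2.21 × 385.7 = 35.74 mGal
Simple Bouguer anomaly = -130.96 − (35.74) = -166.70 mGal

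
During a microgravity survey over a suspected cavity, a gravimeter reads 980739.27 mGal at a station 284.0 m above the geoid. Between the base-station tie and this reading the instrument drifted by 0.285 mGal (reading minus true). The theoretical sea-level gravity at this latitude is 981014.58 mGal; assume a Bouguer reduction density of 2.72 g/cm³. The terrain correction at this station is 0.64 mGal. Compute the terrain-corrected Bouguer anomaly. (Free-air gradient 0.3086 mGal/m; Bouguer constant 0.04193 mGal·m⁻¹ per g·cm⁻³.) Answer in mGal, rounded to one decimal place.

Drift-corrected reading = 980739.27 − (0.285) = 980738.985 mGal
Free-air correction = 0.3086 × 284.0 = 87.64 mGal
Free-air anomaly = 980738.985 − 981014.58 + (87.64) = -187.955 mGal
Bouguer slab correction = 0.04193 × 2.72 × 284.0 = 32.39 mGal
Simple Bouguer anomaly = -187.955 − (32.39) = -220.345 mGal
Complete Bouguer anomaly = -220.345 + 0.64 = -219.705 mGal

-219.7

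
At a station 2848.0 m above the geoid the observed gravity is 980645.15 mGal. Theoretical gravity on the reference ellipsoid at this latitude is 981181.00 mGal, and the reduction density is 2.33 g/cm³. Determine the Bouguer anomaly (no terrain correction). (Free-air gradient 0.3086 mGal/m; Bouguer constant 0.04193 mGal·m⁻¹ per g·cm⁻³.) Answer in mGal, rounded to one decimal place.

Free-air correction = 0.3086 × 2848.0 = 878.89 mGal
Free-air anomaly = 980645.15 − 981181.00 + (878.89) = 343.04 mGal
Bouguer slab correction = 0.04193 × 2.33 × 2848.0 = 278.24 mGal
Simple Bouguer anomaly = 343.04 − (278.24) = 64.80 mGal

64.8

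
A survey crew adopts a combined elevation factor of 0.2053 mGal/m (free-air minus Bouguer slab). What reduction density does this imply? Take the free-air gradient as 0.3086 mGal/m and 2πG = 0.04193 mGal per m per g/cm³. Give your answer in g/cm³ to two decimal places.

2.46

0.2053 = 0.3086 − 0.04193 × ρ
ρ = (0.3086 − 0.2053) / 0.04193 = 2.46 g/cm³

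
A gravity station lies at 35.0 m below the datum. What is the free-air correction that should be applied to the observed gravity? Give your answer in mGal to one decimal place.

Free-air correction = 0.3086 × -35.0 = -10.8 mGal

-10.8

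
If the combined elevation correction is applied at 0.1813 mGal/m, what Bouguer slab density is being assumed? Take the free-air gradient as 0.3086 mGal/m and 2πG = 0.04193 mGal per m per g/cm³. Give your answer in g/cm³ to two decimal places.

0.1813 = 0.3086 − 0.04193 × ρ
ρ = (0.3086 − 0.1813) / 0.04193 = 3.04 g/cm³

3.04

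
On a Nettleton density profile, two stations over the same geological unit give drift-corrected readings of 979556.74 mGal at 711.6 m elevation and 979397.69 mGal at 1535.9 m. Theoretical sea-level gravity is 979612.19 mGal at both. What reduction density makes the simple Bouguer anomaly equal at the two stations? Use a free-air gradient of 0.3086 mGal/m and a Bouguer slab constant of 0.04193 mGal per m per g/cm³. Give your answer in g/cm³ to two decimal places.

Δg_obs = 979397.69 − 979556.74 = -159.05 mGal over Δh = 1535.9 − 711.6 = 824.3 m
Equal Bouguer anomalies ⇒ Δg_obs + (0.3086 − 0.04193ρ)·Δh = 0
0.3086 − 0.04193ρ = −Δg_obs/Δh = 0.19295
ρ = (0.3086 − 0.19295) / 0.04193 = 2.76 g/cm³

2.76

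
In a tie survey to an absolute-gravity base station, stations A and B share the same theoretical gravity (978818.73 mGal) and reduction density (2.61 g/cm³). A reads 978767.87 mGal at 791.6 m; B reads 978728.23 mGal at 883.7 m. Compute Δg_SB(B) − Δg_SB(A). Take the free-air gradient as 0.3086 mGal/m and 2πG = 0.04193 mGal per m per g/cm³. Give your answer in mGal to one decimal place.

-21.3

Δg_SB(A) = 978767.87 − 978818.73 + 0.3086×791.6 − 0.04193×2.61×791.6 = 106.80 mGal
Δg_SB(B) = 978728.23 − 978818.73 + 0.3086×883.7 − 0.04193×2.61×883.7 = 85.50 mGal
Difference = 85.50 − (106.80) = -21.30 mGal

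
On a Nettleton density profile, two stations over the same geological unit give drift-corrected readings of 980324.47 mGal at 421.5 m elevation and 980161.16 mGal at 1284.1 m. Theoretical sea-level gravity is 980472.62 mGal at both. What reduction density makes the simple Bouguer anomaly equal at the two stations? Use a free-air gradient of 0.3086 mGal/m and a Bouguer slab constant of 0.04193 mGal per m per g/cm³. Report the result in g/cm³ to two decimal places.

Δg_obs = 980161.16 − 980324.47 = -163.31 mGal over Δh = 1284.1 − 421.5 = 862.6 m
Equal Bouguer anomalies ⇒ Δg_obs + (0.3086 − 0.04193ρ)·Δh = 0
0.3086 − 0.04193ρ = −Δg_obs/Δh = 0.18932
ρ = (0.3086 − 0.18932) / 0.04193 = 2.84 g/cm³

2.84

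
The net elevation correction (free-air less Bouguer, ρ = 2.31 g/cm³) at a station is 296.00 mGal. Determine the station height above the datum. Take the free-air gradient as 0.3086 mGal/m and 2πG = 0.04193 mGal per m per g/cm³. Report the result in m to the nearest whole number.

1398

Combined gradient = 0.3086 − 0.04193 × 2.31 = 0.2117417 mGal/m
h = 296.00 / 0.2117417 = 1397.93 m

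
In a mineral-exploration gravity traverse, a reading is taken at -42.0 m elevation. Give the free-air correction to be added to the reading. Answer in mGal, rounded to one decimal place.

Free-air correction = 0.3086 × -42.0 = -13.0 mGal

-13.0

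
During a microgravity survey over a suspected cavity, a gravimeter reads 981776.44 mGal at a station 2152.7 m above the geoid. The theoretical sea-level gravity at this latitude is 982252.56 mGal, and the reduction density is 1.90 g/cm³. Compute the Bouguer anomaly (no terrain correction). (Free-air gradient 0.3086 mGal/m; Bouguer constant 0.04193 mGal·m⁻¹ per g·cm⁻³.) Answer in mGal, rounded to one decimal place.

16.7

Free-air correction = 0.3086 × 2152.7 = 664.32 mGal
Free-air anomaly = 981776.44 − 982252.56 + (664.32) = 188.20 mGal
Bouguer slab correction = 0.04193 × 1.90 × 2152.7 = 171.50 mGal
Simple Bouguer anomaly = 188.20 − (171.50) = 16.70 mGal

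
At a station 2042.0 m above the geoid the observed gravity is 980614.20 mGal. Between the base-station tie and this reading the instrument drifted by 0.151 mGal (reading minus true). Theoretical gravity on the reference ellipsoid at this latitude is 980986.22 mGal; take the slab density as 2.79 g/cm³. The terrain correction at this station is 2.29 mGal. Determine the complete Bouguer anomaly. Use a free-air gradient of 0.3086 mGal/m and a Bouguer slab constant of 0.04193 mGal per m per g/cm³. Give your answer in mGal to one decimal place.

21.4

Drift-corrected reading = 980614.20 − (0.151) = 980614.049 mGal
Free-air correction = 0.3086 × 2042.0 = 630.16 mGal
Free-air anomaly = 980614.049 − 980986.22 + (630.16) = 257.989 mGal
Bouguer slab correction = 0.04193 × 2.79 × 2042.0 = 238.88 mGal
Simple Bouguer anomaly = 257.989 − (238.88) = 19.109 mGal
Complete Bouguer anomaly = 19.109 + 2.29 = 21.399 mGal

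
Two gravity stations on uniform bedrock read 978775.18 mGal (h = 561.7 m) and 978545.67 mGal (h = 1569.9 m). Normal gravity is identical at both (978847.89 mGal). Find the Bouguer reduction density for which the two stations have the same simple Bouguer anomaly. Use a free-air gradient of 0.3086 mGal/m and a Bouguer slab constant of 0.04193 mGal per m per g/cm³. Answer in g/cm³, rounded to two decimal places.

1.93

Δg_obs = 978545.67 − 978775.18 = -229.51 mGal over Δh = 1569.9 − 561.7 = 1008.2 m
Equal Bouguer anomalies ⇒ Δg_obs + (0.3086 − 0.04193ρ)·Δh = 0
0.3086 − 0.04193ρ = −Δg_obs/Δh = 0.22764
ρ = (0.3086 − 0.22764) / 0.04193 = 1.93 g/cm³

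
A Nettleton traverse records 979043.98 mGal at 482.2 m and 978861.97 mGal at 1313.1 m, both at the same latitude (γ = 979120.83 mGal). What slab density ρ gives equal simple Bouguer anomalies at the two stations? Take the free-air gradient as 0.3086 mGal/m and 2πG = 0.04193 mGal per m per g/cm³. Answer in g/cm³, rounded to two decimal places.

2.14

Δg_obs = 978861.97 − 979043.98 = -182.01 mGal over Δh = 1313.1 − 482.2 = 830.9 m
Equal Bouguer anomalies ⇒ Δg_obs + (0.3086 − 0.04193ρ)·Δh = 0
0.3086 − 0.04193ρ = −Δg_obs/Δh = 0.21905
ρ = (0.3086 − 0.21905) / 0.04193 = 2.14 g/cm³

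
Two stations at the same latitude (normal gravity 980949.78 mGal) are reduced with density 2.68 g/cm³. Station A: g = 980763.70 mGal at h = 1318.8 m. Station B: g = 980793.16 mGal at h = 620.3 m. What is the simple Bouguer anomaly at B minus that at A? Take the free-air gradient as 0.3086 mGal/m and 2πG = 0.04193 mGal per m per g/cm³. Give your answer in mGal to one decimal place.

-107.6

Δg_SB(A) = 980763.70 − 980949.78 + 0.3086×1318.8 − 0.04193×2.68×1318.8 = 72.70 mGal
Δg_SB(B) = 980793.16 − 980949.78 + 0.3086×620.3 − 0.04193×2.68×620.3 = -34.90 mGal
Difference = -34.90 − (72.70) = -107.60 mGal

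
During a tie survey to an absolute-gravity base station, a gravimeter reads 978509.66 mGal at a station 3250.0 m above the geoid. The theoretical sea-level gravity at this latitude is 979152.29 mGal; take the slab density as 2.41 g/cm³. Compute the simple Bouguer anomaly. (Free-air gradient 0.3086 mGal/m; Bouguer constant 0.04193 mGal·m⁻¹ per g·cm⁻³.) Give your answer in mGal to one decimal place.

Free-air correction = 0.3086 × 3250.0 = 1002.95 mGal
Free-air anomaly = 978509.66 − 979152.29 + (1002.95) = 360.32 mGal
Bouguer slab correction = 0.04193 × 2.41 × 3250.0 = 328.42 mGal
Simple Bouguer anomaly = 360.32 − (328.42) = 31.90 mGal

31.9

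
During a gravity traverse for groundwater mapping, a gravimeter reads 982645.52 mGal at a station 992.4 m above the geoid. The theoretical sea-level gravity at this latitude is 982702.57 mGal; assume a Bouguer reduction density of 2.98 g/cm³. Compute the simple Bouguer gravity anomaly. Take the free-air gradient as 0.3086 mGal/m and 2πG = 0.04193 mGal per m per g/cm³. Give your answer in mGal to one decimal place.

125.2

Free-air correction = 0.3086 × 992.4 = 306.25 mGal
Free-air anomaly = 982645.52 − 982702.57 + (306.25) = 249.20 mGal
Bouguer slab correction = 0.04193 × 2.98 × 992.4 = 124.00 mGal
Simple Bouguer anomaly = 249.20 − (124.00) = 125.20 mGal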